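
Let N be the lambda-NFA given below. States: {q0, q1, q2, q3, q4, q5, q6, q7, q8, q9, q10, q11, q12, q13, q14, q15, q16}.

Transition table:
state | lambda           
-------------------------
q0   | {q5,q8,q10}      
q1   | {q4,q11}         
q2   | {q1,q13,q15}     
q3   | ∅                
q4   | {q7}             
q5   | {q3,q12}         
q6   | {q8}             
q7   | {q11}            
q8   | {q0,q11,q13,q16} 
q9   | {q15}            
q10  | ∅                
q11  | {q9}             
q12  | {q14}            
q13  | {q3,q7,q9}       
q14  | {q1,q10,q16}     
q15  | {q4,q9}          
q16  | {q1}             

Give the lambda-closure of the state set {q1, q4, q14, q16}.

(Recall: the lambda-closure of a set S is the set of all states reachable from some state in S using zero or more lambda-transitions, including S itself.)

{q1, q4, q7, q9, q10, q11, q14, q15, q16}

Start with {q1, q4, q14, q16}.
From q1 via lambda: add q11.
From q4 via lambda: add q7.
From q14 via lambda: add q10.
From q11 via lambda: add q9.
From q9 via lambda: add q15.
No new states can be added; the closed set is {q1, q4, q7, q9, q10, q11, q14, q15, q16}.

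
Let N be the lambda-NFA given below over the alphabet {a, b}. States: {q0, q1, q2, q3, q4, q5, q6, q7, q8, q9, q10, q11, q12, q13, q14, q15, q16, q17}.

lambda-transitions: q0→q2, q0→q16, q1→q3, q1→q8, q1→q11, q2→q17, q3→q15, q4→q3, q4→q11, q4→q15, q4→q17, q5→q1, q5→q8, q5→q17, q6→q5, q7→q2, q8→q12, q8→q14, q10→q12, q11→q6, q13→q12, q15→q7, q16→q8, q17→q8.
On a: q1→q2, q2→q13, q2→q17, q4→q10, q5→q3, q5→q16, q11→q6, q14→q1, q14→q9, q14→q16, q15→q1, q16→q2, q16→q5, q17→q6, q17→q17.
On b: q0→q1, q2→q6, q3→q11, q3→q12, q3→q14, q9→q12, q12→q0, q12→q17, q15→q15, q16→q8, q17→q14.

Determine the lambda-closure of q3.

{q2, q3, q7, q8, q12, q14, q15, q17}

Start with {q3}.
From q3 via lambda: add q15.
From q15 via lambda: add q7.
From q7 via lambda: add q2.
From q2 via lambda: add q17.
From q17 via lambda: add q8.
From q8 via lambda: add q12, q14.
No new states can be added; the closed set is {q2, q3, q7, q8, q12, q14, q15, q17}.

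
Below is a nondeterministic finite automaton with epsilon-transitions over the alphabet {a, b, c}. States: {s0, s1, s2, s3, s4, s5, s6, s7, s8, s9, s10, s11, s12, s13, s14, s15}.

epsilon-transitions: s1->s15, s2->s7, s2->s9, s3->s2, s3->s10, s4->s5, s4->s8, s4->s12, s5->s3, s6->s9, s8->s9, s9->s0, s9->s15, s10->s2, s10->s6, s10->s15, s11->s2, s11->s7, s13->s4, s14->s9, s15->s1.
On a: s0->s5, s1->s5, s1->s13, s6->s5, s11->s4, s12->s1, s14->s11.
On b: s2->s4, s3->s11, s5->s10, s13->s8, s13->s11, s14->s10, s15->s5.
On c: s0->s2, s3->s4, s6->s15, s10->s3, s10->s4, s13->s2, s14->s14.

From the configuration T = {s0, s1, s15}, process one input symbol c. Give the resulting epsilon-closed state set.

{s0, s1, s2, s7, s9, s15}

s0 on c → {s2}.
No c-transition from s1, s15.
Union after reading c: {s2}.
Now take the epsilon-closure:
From s2 via epsilon: add s7, s9.
From s9 via epsilon: add s0, s15.
From s15 via epsilon: add s1.
No new states can be added; the closed set is {s0, s1, s2, s7, s9, s15}.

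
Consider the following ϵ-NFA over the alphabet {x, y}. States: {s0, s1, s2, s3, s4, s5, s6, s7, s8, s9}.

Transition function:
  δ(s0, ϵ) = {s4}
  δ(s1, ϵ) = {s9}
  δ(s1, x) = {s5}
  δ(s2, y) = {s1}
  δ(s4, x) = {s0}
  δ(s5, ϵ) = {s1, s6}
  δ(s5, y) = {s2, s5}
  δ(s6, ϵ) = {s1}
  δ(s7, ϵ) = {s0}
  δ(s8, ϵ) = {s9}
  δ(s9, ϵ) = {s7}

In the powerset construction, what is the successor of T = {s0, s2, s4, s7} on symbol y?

s2 on y → {s1}.
No y-transition from s0, s4, s7.
Union after reading y: {s1}.
Now take the ϵ-closure:
From s1 via ϵ: add s9.
From s9 via ϵ: add s7.
From s7 via ϵ: add s0.
From s0 via ϵ: add s4.
No new states can be added; the closed set is {s0, s1, s4, s7, s9}.

{s0, s1, s4, s7, s9}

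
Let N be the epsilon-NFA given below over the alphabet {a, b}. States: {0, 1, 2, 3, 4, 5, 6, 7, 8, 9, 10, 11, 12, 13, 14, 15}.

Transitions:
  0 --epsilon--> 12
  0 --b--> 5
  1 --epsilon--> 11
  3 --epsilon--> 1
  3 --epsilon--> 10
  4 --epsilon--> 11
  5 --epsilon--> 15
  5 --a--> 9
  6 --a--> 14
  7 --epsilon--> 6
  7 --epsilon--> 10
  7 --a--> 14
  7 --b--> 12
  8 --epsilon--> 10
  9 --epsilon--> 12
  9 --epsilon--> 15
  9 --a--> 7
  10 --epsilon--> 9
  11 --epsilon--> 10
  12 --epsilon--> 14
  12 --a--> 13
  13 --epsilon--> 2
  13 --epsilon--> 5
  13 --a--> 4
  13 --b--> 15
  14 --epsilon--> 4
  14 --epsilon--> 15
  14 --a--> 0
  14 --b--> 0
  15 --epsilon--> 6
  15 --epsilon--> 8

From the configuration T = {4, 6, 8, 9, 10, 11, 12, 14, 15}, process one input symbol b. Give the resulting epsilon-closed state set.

{0, 4, 6, 8, 9, 10, 11, 12, 14, 15}

14 on b → {0}.
No b-transition from 4, 6, 8, 9, 10, 11, 12, 15.
Union after reading b: {0}.
Now take the epsilon-closure:
From 0 via epsilon: add 12.
From 12 via epsilon: add 14.
From 14 via epsilon: add 4, 15.
From 4 via epsilon: add 11.
From 15 via epsilon: add 6, 8.
From 8 via epsilon: add 10.
From 10 via epsilon: add 9.
No new states can be added; the closed set is {0, 4, 6, 8, 9, 10, 11, 12, 14, 15}.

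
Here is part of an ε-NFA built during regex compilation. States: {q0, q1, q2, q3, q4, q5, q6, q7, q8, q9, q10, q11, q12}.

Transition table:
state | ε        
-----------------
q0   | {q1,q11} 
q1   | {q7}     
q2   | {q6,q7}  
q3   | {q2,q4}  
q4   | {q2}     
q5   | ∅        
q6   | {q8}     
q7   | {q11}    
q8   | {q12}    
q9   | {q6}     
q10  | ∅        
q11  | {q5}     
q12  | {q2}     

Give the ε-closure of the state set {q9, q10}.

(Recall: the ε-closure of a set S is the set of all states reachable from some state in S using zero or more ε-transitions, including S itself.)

{q2, q5, q6, q7, q8, q9, q10, q11, q12}

Start with {q9, q10}.
From q9 via ε: add q6.
From q6 via ε: add q8.
From q8 via ε: add q12.
From q12 via ε: add q2.
From q2 via ε: add q7.
From q7 via ε: add q11.
From q11 via ε: add q5.
No new states can be added; the closed set is {q2, q5, q6, q7, q8, q9, q10, q11, q12}.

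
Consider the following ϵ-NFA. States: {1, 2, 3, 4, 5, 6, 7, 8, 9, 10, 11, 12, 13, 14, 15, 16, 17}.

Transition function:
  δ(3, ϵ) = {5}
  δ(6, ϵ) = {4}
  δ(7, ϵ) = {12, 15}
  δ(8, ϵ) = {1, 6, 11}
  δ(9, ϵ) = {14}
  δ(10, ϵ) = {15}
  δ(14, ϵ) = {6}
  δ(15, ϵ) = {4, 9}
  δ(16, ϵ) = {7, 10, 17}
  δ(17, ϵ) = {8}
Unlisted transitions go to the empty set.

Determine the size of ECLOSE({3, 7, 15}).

9

Start with {3, 7, 15}.
From 3 via ϵ: add 5.
From 7 via ϵ: add 12.
From 15 via ϵ: add 4, 9.
From 9 via ϵ: add 14.
From 14 via ϵ: add 6.
ϵ-closure = {3, 4, 5, 6, 7, 9, 12, 14, 15}, which has 9 states.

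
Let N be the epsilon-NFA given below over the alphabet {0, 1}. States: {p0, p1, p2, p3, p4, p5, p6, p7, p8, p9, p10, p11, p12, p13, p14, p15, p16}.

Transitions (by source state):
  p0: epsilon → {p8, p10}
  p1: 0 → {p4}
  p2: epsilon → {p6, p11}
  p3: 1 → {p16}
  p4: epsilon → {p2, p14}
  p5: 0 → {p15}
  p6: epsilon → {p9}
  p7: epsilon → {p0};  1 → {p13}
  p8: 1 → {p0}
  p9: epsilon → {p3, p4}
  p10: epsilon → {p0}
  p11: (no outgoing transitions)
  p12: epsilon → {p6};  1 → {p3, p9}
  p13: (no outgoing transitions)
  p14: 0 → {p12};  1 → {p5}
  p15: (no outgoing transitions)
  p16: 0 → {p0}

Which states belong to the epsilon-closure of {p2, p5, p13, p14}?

Start with {p2, p5, p13, p14}.
From p2 via epsilon: add p6, p11.
From p6 via epsilon: add p9.
From p9 via epsilon: add p3, p4.
No new states can be added; the closed set is {p2, p3, p4, p5, p6, p9, p11, p13, p14}.

{p2, p3, p4, p5, p6, p9, p11, p13, p14}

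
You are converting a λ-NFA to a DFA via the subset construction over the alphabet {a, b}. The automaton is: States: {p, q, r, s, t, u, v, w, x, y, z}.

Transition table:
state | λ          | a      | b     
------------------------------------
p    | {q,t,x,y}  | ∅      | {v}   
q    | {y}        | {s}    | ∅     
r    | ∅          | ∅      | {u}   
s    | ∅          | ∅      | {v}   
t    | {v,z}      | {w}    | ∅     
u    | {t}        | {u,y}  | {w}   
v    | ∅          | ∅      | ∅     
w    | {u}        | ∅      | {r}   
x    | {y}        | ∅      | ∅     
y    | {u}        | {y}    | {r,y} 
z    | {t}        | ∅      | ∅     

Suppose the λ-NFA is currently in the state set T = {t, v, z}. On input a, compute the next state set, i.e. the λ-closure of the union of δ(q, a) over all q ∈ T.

{t, u, v, w, z}

t on a → {w}.
No a-transition from v, z.
Union after reading a: {w}.
Now take the λ-closure:
From w via λ: add u.
From u via λ: add t.
From t via λ: add v, z.
No new states can be added; the closed set is {t, u, v, w, z}.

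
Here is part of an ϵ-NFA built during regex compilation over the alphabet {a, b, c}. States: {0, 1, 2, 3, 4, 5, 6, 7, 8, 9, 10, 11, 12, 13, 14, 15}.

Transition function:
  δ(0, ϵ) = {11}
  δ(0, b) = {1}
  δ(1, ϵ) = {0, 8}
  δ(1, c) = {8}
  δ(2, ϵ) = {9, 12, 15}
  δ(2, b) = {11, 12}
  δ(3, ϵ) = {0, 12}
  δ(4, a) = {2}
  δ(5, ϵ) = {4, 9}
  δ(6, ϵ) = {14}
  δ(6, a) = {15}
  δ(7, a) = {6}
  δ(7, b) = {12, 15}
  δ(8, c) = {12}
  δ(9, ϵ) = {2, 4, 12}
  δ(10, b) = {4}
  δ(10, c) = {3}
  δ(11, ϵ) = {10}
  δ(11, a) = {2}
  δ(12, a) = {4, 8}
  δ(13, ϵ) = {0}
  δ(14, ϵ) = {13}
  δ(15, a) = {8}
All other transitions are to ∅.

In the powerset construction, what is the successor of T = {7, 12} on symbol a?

{0, 4, 6, 8, 10, 11, 13, 14}

7 on a → {6}.
12 on a → {4, 8}.
Union after reading a: {4, 6, 8}.
Now take the ϵ-closure:
From 6 via ϵ: add 14.
From 14 via ϵ: add 13.
From 13 via ϵ: add 0.
From 0 via ϵ: add 11.
From 11 via ϵ: add 10.
No new states can be added; the closed set is {0, 4, 6, 8, 10, 11, 13, 14}.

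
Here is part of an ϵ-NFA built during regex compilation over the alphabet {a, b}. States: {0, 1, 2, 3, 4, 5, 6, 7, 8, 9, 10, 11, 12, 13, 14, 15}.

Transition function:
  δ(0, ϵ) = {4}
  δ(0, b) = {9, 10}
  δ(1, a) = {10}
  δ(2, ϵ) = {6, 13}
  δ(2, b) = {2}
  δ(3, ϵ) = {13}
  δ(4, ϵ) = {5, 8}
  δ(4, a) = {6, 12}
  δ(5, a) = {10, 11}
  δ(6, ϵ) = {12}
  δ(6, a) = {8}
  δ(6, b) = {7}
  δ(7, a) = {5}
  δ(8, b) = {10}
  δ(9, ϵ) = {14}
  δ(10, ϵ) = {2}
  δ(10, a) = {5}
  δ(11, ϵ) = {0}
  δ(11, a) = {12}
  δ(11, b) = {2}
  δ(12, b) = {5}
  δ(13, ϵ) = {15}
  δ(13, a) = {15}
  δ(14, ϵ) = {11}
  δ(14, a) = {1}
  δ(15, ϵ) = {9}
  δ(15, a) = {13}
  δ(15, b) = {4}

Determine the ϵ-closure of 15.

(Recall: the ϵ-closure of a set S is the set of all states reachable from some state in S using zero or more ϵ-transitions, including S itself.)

Start with {15}.
From 15 via ϵ: add 9.
From 9 via ϵ: add 14.
From 14 via ϵ: add 11.
From 11 via ϵ: add 0.
From 0 via ϵ: add 4.
From 4 via ϵ: add 5, 8.
No new states can be added; the closed set is {0, 4, 5, 8, 9, 11, 14, 15}.

{0, 4, 5, 8, 9, 11, 14, 15}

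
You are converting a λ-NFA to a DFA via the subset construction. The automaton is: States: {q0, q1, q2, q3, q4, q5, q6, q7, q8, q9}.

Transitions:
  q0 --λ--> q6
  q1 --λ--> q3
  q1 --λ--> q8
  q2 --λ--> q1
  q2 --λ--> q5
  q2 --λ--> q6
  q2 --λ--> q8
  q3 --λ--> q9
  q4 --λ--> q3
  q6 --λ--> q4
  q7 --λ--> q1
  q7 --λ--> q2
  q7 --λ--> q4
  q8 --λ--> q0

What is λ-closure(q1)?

{q0, q1, q3, q4, q6, q8, q9}

Start with {q1}.
From q1 via λ: add q3, q8.
From q3 via λ: add q9.
From q8 via λ: add q0.
From q0 via λ: add q6.
From q6 via λ: add q4.
No new states can be added; the closed set is {q0, q1, q3, q4, q6, q8, q9}.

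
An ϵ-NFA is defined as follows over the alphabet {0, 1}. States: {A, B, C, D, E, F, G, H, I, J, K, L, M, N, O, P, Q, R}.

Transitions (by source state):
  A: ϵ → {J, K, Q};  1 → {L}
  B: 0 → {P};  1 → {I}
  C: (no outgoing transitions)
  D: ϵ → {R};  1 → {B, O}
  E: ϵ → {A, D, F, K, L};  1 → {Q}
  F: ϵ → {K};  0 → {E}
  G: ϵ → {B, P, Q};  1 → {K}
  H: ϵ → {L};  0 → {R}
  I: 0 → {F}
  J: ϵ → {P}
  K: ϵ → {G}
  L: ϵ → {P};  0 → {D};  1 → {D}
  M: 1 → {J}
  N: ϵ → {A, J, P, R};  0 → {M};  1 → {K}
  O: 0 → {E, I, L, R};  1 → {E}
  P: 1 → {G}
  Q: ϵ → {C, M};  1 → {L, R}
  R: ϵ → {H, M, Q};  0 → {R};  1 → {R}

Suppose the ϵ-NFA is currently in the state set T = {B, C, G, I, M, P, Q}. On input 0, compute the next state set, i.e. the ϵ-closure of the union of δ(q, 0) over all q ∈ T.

{B, C, F, G, K, M, P, Q}

B on 0 → {P}.
I on 0 → {F}.
No 0-transition from C, G, M, P, Q.
Union after reading 0: {F, P}.
Now take the ϵ-closure:
From F via ϵ: add K.
From K via ϵ: add G.
From G via ϵ: add B, Q.
From Q via ϵ: add C, M.
No new states can be added; the closed set is {B, C, F, G, K, M, P, Q}.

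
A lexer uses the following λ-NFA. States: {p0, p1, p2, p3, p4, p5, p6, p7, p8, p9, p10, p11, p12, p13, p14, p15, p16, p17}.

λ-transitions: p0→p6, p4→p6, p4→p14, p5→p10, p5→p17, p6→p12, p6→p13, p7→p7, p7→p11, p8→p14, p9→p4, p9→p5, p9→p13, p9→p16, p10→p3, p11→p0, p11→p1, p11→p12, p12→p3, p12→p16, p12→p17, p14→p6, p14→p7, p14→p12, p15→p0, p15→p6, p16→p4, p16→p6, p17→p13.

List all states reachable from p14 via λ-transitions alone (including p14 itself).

Start with {p14}.
From p14 via λ: add p6, p7, p12.
From p6 via λ: add p13.
From p7 via λ: add p11.
From p12 via λ: add p3, p16, p17.
From p11 via λ: add p0, p1.
From p16 via λ: add p4.
No new states can be added; the closed set is {p0, p1, p3, p4, p6, p7, p11, p12, p13, p14, p16, p17}.

{p0, p1, p3, p4, p6, p7, p11, p12, p13, p14, p16, p17}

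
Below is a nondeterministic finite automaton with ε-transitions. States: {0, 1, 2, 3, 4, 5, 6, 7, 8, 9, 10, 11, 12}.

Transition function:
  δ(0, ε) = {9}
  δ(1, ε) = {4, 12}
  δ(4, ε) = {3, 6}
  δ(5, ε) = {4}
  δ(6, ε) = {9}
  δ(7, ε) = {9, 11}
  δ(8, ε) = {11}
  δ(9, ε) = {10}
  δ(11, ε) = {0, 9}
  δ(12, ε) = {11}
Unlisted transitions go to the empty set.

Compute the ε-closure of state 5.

{3, 4, 5, 6, 9, 10}

Start with {5}.
From 5 via ε: add 4.
From 4 via ε: add 3, 6.
From 6 via ε: add 9.
From 9 via ε: add 10.
No new states can be added; the closed set is {3, 4, 5, 6, 9, 10}.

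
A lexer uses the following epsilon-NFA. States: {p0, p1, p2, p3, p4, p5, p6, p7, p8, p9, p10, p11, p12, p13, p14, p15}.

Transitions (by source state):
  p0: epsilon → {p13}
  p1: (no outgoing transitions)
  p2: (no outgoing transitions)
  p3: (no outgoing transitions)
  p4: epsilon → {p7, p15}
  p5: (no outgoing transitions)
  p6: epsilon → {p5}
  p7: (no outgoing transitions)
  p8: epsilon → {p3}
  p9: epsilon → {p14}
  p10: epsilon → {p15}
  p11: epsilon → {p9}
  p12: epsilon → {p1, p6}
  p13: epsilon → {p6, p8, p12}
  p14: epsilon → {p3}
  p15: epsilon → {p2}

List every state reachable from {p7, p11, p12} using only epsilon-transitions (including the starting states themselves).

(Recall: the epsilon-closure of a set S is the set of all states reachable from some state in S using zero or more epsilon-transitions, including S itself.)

{p1, p3, p5, p6, p7, p9, p11, p12, p14}

Start with {p7, p11, p12}.
From p11 via epsilon: add p9.
From p12 via epsilon: add p1, p6.
From p6 via epsilon: add p5.
From p9 via epsilon: add p14.
From p14 via epsilon: add p3.
No new states can be added; the closed set is {p1, p3, p5, p6, p7, p9, p11, p12, p14}.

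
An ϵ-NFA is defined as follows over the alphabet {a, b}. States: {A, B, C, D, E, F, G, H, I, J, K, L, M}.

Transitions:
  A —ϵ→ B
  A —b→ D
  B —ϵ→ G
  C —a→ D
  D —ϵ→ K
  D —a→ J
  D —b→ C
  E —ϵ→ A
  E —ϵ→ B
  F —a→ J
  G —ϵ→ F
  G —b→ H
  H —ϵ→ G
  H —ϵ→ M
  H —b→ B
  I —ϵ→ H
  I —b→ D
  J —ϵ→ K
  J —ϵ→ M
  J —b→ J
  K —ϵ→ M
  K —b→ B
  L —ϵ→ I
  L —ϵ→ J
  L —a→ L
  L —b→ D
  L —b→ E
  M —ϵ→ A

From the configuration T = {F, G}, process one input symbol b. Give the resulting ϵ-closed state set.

{A, B, F, G, H, M}

G on b → {H}.
No b-transition from F.
Union after reading b: {H}.
Now take the ϵ-closure:
From H via ϵ: add G, M.
From G via ϵ: add F.
From M via ϵ: add A.
From A via ϵ: add B.
No new states can be added; the closed set is {A, B, F, G, H, M}.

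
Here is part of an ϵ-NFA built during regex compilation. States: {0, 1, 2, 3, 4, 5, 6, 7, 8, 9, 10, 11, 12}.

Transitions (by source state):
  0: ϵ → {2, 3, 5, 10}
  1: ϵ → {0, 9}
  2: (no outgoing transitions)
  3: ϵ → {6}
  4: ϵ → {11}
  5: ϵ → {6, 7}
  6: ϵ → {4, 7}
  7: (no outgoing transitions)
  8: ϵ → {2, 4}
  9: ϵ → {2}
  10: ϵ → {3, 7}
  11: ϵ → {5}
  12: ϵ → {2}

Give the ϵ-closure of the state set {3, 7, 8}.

Start with {3, 7, 8}.
From 3 via ϵ: add 6.
From 8 via ϵ: add 2, 4.
From 4 via ϵ: add 11.
From 11 via ϵ: add 5.
No new states can be added; the closed set is {2, 3, 4, 5, 6, 7, 8, 11}.

{2, 3, 4, 5, 6, 7, 8, 11}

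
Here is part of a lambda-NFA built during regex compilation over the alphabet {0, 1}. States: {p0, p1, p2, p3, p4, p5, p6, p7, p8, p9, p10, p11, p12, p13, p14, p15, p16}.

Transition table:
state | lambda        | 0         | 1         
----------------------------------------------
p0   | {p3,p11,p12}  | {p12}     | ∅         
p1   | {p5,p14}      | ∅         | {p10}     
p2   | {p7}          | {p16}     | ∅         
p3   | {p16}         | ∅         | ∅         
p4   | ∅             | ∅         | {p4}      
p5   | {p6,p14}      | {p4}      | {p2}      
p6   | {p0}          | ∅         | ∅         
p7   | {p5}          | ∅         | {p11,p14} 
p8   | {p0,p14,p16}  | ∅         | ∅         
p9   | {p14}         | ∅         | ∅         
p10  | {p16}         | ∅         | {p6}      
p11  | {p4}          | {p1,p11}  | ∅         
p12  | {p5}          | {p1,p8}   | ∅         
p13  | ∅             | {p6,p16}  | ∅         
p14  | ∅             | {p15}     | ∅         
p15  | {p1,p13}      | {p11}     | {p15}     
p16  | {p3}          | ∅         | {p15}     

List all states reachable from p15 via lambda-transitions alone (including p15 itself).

Start with {p15}.
From p15 via lambda: add p1, p13.
From p1 via lambda: add p5, p14.
From p5 via lambda: add p6.
From p6 via lambda: add p0.
From p0 via lambda: add p3, p11, p12.
From p3 via lambda: add p16.
From p11 via lambda: add p4.
No new states can be added; the closed set is {p0, p1, p3, p4, p5, p6, p11, p12, p13, p14, p15, p16}.

{p0, p1, p3, p4, p5, p6, p11, p12, p13, p14, p15, p16}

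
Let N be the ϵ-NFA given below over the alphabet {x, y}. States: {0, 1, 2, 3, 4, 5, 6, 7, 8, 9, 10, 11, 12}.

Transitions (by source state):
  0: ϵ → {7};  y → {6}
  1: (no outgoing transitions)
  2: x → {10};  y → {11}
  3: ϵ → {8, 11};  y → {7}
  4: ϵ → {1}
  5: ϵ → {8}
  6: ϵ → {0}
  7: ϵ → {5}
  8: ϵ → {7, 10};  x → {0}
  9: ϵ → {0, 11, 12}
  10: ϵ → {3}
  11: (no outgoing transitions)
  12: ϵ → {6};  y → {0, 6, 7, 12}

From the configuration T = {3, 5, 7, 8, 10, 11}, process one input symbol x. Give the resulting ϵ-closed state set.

8 on x → {0}.
No x-transition from 3, 5, 7, 10, 11.
Union after reading x: {0}.
Now take the ϵ-closure:
From 0 via ϵ: add 7.
From 7 via ϵ: add 5.
From 5 via ϵ: add 8.
From 8 via ϵ: add 10.
From 10 via ϵ: add 3.
From 3 via ϵ: add 11.
No new states can be added; the closed set is {0, 3, 5, 7, 8, 10, 11}.

{0, 3, 5, 7, 8, 10, 11}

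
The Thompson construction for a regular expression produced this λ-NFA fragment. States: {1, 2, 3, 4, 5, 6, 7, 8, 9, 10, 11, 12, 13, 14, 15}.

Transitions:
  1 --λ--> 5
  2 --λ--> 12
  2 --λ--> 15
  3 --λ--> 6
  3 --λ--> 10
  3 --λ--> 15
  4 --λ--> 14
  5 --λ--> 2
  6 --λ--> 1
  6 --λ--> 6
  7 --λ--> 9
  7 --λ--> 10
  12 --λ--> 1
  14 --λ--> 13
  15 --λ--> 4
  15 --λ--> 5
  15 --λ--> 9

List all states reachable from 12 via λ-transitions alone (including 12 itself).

Start with {12}.
From 12 via λ: add 1.
From 1 via λ: add 5.
From 5 via λ: add 2.
From 2 via λ: add 15.
From 15 via λ: add 4, 9.
From 4 via λ: add 14.
From 14 via λ: add 13.
No new states can be added; the closed set is {1, 2, 4, 5, 9, 12, 13, 14, 15}.

{1, 2, 4, 5, 9, 12, 13, 14, 15}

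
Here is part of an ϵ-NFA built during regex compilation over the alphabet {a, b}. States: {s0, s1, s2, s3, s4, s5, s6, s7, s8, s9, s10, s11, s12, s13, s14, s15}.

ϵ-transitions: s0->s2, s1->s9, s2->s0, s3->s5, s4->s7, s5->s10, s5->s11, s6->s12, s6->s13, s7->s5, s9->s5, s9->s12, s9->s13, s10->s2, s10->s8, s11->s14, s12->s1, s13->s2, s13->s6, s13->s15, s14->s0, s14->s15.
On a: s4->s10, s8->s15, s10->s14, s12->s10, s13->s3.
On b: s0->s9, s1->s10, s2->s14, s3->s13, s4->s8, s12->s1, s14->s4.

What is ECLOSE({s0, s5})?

{s0, s2, s5, s8, s10, s11, s14, s15}

Start with {s0, s5}.
From s0 via ϵ: add s2.
From s5 via ϵ: add s10, s11.
From s10 via ϵ: add s8.
From s11 via ϵ: add s14.
From s14 via ϵ: add s15.
No new states can be added; the closed set is {s0, s2, s5, s8, s10, s11, s14, s15}.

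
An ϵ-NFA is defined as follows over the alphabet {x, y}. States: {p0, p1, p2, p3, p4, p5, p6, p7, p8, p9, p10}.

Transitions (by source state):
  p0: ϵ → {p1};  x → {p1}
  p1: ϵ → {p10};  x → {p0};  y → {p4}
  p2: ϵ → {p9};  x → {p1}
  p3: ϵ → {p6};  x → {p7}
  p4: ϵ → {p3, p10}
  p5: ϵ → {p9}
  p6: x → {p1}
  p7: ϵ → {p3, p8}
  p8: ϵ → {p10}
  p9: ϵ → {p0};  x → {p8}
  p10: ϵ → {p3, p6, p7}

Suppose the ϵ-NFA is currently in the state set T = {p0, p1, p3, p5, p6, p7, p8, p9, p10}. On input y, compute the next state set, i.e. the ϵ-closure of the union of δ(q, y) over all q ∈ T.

p1 on y → {p4}.
No y-transition from p0, p3, p5, p6, p7, p8, p9, p10.
Union after reading y: {p4}.
Now take the ϵ-closure:
From p4 via ϵ: add p3, p10.
From p3 via ϵ: add p6.
From p10 via ϵ: add p7.
From p7 via ϵ: add p8.
No new states can be added; the closed set is {p3, p4, p6, p7, p8, p10}.

{p3, p4, p6, p7, p8, p10}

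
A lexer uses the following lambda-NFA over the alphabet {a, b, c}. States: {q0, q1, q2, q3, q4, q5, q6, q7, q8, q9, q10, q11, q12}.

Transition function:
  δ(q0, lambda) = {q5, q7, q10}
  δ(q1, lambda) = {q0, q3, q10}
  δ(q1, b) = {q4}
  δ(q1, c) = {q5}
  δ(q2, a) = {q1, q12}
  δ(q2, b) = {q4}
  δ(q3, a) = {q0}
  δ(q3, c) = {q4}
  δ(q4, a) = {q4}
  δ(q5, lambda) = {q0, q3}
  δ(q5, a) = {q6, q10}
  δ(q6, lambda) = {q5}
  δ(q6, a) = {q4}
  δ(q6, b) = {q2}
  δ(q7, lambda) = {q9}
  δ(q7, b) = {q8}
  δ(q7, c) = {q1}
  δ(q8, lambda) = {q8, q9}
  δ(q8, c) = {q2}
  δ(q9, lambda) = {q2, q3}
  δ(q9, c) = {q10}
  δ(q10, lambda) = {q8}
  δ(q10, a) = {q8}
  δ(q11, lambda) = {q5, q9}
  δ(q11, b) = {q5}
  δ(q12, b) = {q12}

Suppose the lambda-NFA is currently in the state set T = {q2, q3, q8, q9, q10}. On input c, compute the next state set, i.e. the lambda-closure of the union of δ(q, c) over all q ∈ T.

{q2, q3, q4, q8, q9, q10}

q3 on c → {q4}.
q8 on c → {q2}.
q9 on c → {q10}.
No c-transition from q2, q10.
Union after reading c: {q2, q4, q10}.
Now take the lambda-closure:
From q10 via lambda: add q8.
From q8 via lambda: add q9.
From q9 via lambda: add q3.
No new states can be added; the closed set is {q2, q3, q4, q8, q9, q10}.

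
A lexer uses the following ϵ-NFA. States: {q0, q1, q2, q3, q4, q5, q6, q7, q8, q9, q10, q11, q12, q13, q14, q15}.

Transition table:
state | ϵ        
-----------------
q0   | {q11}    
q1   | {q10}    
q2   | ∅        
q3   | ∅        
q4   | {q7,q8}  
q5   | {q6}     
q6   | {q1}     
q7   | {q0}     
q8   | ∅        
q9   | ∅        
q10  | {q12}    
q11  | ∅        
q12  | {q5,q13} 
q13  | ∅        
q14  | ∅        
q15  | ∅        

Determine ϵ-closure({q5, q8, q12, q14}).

Start with {q5, q8, q12, q14}.
From q5 via ϵ: add q6.
From q12 via ϵ: add q13.
From q6 via ϵ: add q1.
From q1 via ϵ: add q10.
No new states can be added; the closed set is {q1, q5, q6, q8, q10, q12, q13, q14}.

{q1, q5, q6, q8, q10, q12, q13, q14}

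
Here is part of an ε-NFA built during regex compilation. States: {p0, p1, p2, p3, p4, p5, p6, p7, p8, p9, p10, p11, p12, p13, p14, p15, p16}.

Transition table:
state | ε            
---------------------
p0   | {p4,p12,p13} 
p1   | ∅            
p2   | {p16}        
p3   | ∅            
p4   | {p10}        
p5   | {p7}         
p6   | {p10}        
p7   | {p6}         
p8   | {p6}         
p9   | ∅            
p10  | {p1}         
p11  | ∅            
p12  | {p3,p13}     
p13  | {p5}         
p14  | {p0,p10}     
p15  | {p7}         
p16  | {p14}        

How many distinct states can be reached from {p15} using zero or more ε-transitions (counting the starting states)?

5

Start with {p15}.
From p15 via ε: add p7.
From p7 via ε: add p6.
From p6 via ε: add p10.
From p10 via ε: add p1.
ε-closure = {p1, p6, p7, p10, p15}, which has 5 states.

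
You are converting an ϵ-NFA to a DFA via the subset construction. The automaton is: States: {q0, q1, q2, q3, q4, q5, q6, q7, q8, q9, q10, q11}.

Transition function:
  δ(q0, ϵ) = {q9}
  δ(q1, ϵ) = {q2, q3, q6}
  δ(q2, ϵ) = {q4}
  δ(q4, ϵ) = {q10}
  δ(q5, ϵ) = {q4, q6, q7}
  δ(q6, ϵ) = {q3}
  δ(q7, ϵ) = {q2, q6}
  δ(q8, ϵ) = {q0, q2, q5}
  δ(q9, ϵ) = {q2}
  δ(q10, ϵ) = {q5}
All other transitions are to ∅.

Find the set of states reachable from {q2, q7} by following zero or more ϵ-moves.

Start with {q2, q7}.
From q2 via ϵ: add q4.
From q7 via ϵ: add q6.
From q4 via ϵ: add q10.
From q6 via ϵ: add q3.
From q10 via ϵ: add q5.
No new states can be added; the closed set is {q2, q3, q4, q5, q6, q7, q10}.

{q2, q3, q4, q5, q6, q7, q10}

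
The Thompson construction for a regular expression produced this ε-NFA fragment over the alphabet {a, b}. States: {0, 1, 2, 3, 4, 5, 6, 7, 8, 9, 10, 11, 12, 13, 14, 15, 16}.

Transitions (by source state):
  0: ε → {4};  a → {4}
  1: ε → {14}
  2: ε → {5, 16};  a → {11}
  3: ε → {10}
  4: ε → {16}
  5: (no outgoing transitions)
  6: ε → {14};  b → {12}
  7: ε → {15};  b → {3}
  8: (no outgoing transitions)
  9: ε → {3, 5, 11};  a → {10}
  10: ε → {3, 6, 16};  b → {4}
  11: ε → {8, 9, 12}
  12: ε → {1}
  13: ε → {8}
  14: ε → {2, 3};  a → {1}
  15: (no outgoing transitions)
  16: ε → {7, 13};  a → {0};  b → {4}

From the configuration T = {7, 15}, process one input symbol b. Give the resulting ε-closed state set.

{2, 3, 5, 6, 7, 8, 10, 13, 14, 15, 16}

7 on b → {3}.
No b-transition from 15.
Union after reading b: {3}.
Now take the ε-closure:
From 3 via ε: add 10.
From 10 via ε: add 6, 16.
From 6 via ε: add 14.
From 16 via ε: add 7, 13.
From 7 via ε: add 15.
From 13 via ε: add 8.
From 14 via ε: add 2.
From 2 via ε: add 5.
No new states can be added; the closed set is {2, 3, 5, 6, 7, 8, 10, 13, 14, 15, 16}.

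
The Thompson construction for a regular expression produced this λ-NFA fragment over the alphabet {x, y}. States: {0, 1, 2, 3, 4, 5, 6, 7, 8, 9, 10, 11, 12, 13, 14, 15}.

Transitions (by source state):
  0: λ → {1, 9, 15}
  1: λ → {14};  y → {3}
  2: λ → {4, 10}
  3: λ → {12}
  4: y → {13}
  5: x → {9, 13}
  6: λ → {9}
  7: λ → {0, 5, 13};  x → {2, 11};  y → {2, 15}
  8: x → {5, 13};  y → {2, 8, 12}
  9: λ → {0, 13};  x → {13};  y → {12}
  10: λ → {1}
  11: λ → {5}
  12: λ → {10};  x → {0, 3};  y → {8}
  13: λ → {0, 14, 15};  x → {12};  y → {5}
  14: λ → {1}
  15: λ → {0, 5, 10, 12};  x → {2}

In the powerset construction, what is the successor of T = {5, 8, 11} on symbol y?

{1, 2, 4, 8, 10, 12, 14}

8 on y → {2, 8, 12}.
No y-transition from 5, 11.
Union after reading y: {2, 8, 12}.
Now take the λ-closure:
From 2 via λ: add 4, 10.
From 10 via λ: add 1.
From 1 via λ: add 14.
No new states can be added; the closed set is {1, 2, 4, 8, 10, 12, 14}.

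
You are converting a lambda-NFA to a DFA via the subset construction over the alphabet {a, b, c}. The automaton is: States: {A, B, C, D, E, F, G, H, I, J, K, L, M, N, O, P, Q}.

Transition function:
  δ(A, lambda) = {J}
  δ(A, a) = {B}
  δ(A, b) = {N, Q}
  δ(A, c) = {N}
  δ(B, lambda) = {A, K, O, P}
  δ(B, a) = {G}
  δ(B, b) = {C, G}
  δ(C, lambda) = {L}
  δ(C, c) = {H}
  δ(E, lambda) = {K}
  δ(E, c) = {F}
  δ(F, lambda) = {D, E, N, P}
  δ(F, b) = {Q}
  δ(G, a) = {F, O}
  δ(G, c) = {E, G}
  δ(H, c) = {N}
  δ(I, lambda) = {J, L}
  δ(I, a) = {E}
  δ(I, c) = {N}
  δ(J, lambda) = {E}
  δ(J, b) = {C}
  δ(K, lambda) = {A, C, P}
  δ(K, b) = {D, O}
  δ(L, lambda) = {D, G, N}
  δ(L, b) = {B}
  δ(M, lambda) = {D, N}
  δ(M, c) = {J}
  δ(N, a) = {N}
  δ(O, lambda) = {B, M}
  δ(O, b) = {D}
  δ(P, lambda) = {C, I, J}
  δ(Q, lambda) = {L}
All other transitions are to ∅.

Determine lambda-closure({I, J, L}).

Start with {I, J, L}.
From J via lambda: add E.
From L via lambda: add D, G, N.
From E via lambda: add K.
From K via lambda: add A, C, P.
No new states can be added; the closed set is {A, C, D, E, G, I, J, K, L, N, P}.

{A, C, D, E, G, I, J, K, L, N, P}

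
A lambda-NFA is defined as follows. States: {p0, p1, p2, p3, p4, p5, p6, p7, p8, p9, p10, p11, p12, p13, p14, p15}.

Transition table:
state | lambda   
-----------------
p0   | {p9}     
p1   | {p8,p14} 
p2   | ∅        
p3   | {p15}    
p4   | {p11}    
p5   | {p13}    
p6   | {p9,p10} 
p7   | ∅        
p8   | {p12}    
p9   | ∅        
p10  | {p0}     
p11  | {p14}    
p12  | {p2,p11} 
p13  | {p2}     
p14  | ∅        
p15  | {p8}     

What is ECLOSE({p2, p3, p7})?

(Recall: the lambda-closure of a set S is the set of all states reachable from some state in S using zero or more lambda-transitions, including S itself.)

{p2, p3, p7, p8, p11, p12, p14, p15}

Start with {p2, p3, p7}.
From p3 via lambda: add p15.
From p15 via lambda: add p8.
From p8 via lambda: add p12.
From p12 via lambda: add p11.
From p11 via lambda: add p14.
No new states can be added; the closed set is {p2, p3, p7, p8, p11, p12, p14, p15}.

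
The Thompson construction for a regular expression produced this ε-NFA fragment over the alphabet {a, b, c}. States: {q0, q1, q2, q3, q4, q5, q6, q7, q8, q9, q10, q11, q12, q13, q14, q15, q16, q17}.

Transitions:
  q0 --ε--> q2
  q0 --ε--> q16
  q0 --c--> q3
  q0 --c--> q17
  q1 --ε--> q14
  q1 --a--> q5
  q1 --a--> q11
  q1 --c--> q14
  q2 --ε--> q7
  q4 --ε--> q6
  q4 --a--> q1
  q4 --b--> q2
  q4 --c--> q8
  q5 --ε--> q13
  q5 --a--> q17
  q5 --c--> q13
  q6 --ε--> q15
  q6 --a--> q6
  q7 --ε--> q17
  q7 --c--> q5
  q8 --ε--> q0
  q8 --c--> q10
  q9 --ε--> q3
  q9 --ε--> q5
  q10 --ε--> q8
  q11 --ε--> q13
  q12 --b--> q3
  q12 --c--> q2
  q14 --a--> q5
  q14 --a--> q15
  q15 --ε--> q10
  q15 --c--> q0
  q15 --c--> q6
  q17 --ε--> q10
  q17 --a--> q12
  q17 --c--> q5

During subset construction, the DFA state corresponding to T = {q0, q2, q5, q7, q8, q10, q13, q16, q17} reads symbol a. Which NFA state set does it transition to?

{q0, q2, q7, q8, q10, q12, q16, q17}

q5 on a → {q17}.
q17 on a → {q12}.
No a-transition from q0, q2, q7, q8, q10, q13, q16.
Union after reading a: {q12, q17}.
Now take the ε-closure:
From q17 via ε: add q10.
From q10 via ε: add q8.
From q8 via ε: add q0.
From q0 via ε: add q2, q16.
From q2 via ε: add q7.
No new states can be added; the closed set is {q0, q2, q7, q8, q10, q12, q16, q17}.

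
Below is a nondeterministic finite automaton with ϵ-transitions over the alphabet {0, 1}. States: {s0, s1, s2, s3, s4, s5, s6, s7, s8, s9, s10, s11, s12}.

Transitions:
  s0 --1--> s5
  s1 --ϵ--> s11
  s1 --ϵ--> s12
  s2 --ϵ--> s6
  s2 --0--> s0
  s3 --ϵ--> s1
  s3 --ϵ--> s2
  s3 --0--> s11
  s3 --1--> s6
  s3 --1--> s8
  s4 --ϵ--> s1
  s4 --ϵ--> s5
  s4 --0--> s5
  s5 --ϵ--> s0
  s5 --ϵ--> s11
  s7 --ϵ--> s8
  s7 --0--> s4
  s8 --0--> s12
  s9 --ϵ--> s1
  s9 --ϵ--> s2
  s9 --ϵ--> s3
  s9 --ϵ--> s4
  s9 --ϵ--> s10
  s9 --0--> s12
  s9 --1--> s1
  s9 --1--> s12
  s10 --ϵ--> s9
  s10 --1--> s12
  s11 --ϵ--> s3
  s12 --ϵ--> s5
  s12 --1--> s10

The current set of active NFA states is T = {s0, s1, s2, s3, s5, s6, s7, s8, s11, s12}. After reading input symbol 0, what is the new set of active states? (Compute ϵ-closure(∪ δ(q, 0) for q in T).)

{s0, s1, s2, s3, s4, s5, s6, s11, s12}

s2 on 0 → {s0}.
s3 on 0 → {s11}.
s7 on 0 → {s4}.
s8 on 0 → {s12}.
No 0-transition from s0, s1, s5, s6, s11, s12.
Union after reading 0: {s0, s4, s11, s12}.
Now take the ϵ-closure:
From s4 via ϵ: add s1, s5.
From s11 via ϵ: add s3.
From s3 via ϵ: add s2.
From s2 via ϵ: add s6.
No new states can be added; the closed set is {s0, s1, s2, s3, s4, s5, s6, s11, s12}.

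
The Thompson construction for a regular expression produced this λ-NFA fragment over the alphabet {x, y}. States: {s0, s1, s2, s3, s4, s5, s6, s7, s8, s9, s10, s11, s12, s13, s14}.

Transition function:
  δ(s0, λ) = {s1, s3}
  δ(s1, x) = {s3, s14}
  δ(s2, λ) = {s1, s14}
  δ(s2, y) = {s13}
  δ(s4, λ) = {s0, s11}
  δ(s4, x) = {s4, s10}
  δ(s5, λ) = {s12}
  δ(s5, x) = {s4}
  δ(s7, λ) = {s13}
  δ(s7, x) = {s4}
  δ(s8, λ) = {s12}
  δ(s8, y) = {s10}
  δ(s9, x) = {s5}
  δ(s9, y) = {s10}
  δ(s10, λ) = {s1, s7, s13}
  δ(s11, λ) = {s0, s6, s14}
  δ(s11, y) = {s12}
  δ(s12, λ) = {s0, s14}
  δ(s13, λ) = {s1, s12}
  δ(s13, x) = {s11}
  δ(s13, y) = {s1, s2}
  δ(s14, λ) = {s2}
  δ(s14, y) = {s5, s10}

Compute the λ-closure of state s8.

Start with {s8}.
From s8 via λ: add s12.
From s12 via λ: add s0, s14.
From s0 via λ: add s1, s3.
From s14 via λ: add s2.
No new states can be added; the closed set is {s0, s1, s2, s3, s8, s12, s14}.

{s0, s1, s2, s3, s8, s12, s14}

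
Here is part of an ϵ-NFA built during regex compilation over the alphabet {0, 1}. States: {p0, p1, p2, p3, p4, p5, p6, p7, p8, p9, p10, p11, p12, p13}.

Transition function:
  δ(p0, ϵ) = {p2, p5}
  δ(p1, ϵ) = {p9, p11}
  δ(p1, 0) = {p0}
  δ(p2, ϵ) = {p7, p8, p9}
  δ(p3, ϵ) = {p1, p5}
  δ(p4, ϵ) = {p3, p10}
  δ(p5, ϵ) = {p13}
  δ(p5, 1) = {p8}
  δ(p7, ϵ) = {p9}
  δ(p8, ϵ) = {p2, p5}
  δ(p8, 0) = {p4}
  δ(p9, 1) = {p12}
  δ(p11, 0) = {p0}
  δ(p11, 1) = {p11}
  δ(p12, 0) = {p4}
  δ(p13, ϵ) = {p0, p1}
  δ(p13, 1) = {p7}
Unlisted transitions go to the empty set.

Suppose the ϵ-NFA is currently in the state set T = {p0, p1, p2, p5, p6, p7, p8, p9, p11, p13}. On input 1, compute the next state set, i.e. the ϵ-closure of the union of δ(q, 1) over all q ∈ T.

{p0, p1, p2, p5, p7, p8, p9, p11, p12, p13}

p5 on 1 → {p8}.
p9 on 1 → {p12}.
p11 on 1 → {p11}.
p13 on 1 → {p7}.
No 1-transition from p0, p1, p2, p6, p7, p8.
Union after reading 1: {p7, p8, p11, p12}.
Now take the ϵ-closure:
From p7 via ϵ: add p9.
From p8 via ϵ: add p2, p5.
From p5 via ϵ: add p13.
From p13 via ϵ: add p0, p1.
No new states can be added; the closed set is {p0, p1, p2, p5, p7, p8, p9, p11, p12, p13}.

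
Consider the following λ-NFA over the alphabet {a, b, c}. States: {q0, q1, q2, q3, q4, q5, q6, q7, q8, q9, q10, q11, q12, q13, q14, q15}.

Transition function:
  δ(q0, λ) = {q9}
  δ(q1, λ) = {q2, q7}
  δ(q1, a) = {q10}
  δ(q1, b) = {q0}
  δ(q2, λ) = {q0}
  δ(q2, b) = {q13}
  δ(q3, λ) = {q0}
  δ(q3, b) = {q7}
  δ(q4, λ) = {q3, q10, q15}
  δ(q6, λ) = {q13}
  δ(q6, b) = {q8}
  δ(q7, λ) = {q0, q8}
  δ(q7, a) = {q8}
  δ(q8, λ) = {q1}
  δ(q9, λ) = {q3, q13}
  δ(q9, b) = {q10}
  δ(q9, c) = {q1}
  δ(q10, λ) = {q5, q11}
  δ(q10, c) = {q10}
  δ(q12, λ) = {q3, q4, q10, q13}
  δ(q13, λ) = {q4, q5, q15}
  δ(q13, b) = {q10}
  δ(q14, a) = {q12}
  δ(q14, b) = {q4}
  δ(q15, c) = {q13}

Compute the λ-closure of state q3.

{q0, q3, q4, q5, q9, q10, q11, q13, q15}

Start with {q3}.
From q3 via λ: add q0.
From q0 via λ: add q9.
From q9 via λ: add q13.
From q13 via λ: add q4, q5, q15.
From q4 via λ: add q10.
From q10 via λ: add q11.
No new states can be added; the closed set is {q0, q3, q4, q5, q9, q10, q11, q13, q15}.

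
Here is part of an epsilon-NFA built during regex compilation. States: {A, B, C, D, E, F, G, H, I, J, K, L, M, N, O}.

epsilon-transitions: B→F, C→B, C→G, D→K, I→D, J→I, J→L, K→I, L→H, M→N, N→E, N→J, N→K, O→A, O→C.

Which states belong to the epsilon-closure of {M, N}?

{D, E, H, I, J, K, L, M, N}

Start with {M, N}.
From N via epsilon: add E, J, K.
From J via epsilon: add I, L.
From I via epsilon: add D.
From L via epsilon: add H.
No new states can be added; the closed set is {D, E, H, I, J, K, L, M, N}.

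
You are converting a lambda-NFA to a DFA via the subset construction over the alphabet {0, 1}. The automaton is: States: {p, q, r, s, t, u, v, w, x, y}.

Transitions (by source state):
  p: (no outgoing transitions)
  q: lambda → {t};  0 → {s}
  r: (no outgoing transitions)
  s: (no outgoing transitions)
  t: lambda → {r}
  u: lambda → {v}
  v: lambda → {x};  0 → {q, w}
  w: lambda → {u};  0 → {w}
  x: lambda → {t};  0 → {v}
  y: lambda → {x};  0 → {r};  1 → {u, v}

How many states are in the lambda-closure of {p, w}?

7

Start with {p, w}.
From w via lambda: add u.
From u via lambda: add v.
From v via lambda: add x.
From x via lambda: add t.
From t via lambda: add r.
lambda-closure = {p, r, t, u, v, w, x}, which has 7 states.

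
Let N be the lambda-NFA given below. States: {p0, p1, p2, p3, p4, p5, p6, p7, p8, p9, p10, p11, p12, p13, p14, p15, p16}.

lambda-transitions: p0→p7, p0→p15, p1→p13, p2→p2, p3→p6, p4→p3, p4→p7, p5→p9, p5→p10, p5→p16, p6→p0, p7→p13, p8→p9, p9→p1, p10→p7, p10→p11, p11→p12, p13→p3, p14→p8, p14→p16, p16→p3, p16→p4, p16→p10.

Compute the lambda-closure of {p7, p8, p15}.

{p0, p1, p3, p6, p7, p8, p9, p13, p15}

Start with {p7, p8, p15}.
From p7 via lambda: add p13.
From p8 via lambda: add p9.
From p9 via lambda: add p1.
From p13 via lambda: add p3.
From p3 via lambda: add p6.
From p6 via lambda: add p0.
No new states can be added; the closed set is {p0, p1, p3, p6, p7, p8, p9, p13, p15}.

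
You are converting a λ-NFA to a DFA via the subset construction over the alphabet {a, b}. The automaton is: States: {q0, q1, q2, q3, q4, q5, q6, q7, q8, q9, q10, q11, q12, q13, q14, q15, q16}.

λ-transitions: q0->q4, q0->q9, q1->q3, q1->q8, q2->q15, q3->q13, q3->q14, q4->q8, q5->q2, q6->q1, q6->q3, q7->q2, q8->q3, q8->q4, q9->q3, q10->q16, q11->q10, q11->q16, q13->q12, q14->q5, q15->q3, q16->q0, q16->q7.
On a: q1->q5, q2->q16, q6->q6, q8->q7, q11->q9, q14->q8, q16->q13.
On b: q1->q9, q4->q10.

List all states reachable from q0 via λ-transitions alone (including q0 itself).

Start with {q0}.
From q0 via λ: add q4, q9.
From q4 via λ: add q8.
From q9 via λ: add q3.
From q3 via λ: add q13, q14.
From q13 via λ: add q12.
From q14 via λ: add q5.
From q5 via λ: add q2.
From q2 via λ: add q15.
No new states can be added; the closed set is {q0, q2, q3, q4, q5, q8, q9, q12, q13, q14, q15}.

{q0, q2, q3, q4, q5, q8, q9, q12, q13, q14, q15}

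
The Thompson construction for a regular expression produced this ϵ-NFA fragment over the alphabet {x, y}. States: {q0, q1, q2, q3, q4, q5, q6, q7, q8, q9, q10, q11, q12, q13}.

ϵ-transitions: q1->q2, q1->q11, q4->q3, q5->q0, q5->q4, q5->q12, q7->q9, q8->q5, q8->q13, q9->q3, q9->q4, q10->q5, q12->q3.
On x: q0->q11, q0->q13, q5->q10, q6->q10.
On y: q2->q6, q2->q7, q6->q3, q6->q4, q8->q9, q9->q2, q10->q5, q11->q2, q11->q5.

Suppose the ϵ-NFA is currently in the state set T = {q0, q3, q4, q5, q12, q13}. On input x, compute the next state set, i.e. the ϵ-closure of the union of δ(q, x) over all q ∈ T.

{q0, q3, q4, q5, q10, q11, q12, q13}

q0 on x → {q11, q13}.
q5 on x → {q10}.
No x-transition from q3, q4, q12, q13.
Union after reading x: {q10, q11, q13}.
Now take the ϵ-closure:
From q10 via ϵ: add q5.
From q5 via ϵ: add q0, q4, q12.
From q4 via ϵ: add q3.
No new states can be added; the closed set is {q0, q3, q4, q5, q10, q11, q12, q13}.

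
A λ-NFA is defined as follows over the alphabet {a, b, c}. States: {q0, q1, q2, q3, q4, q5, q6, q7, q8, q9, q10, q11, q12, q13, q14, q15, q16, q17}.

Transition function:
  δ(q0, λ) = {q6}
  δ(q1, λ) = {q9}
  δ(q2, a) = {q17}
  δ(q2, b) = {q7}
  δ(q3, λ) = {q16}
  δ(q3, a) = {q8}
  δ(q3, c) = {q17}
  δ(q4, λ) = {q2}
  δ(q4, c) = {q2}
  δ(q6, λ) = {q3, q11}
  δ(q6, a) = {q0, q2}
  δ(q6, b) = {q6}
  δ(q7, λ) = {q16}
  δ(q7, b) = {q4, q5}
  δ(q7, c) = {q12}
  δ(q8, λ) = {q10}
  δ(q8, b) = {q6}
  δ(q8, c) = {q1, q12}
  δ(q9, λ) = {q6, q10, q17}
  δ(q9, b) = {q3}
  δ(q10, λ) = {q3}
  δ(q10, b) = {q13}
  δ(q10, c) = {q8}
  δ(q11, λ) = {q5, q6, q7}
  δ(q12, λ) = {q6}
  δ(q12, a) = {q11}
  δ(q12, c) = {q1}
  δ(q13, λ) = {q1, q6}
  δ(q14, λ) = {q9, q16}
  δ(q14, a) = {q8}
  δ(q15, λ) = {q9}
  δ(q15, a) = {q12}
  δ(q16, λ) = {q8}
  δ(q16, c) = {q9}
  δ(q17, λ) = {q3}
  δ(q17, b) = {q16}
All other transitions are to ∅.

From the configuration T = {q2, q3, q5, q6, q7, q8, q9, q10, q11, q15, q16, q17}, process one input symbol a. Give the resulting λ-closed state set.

{q0, q2, q3, q5, q6, q7, q8, q10, q11, q12, q16, q17}

q2 on a → {q17}.
q3 on a → {q8}.
q6 on a → {q0, q2}.
q15 on a → {q12}.
No a-transition from q5, q7, q8, q9, q10, q11, q16, q17.
Union after reading a: {q0, q2, q8, q12, q17}.
Now take the λ-closure:
From q0 via λ: add q6.
From q8 via λ: add q10.
From q17 via λ: add q3.
From q3 via λ: add q16.
From q6 via λ: add q11.
From q11 via λ: add q5, q7.
No new states can be added; the closed set is {q0, q2, q3, q5, q6, q7, q8, q10, q11, q12, q16, q17}.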